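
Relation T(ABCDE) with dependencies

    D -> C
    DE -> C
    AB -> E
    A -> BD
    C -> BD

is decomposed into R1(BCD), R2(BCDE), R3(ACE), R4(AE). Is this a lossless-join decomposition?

Yes

Chase test. Columns are ABCDE; row i has aⱼ where attribute j ∈ Ri, else bᵢⱼ.
Initial tableau (one row per fragment):
  row 1: b11 a2 a3 a4 b15
  row 2: b21 a2 a3 a4 a5
  row 3: a1 b32 a3 b34 a5
  row 4: a1 b42 b43 b44 a5
Rows 3 and 4 agree on A; apply A→BD and equate their BD entries.
Rows 1 and 3 agree on C; apply C→BD and equate their BD entries.
Rows 1 and 4 agree on D; apply D→C and equate their C entries.
Row 3 is now all distinguished symbols — the join is lossless.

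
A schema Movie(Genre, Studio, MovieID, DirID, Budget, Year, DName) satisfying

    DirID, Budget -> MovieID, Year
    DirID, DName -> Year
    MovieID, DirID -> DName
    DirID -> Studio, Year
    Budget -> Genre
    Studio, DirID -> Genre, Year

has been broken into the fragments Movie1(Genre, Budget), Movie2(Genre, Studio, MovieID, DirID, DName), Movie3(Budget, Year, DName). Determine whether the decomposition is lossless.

Chase test. Columns are Genre, Studio, MovieID, DirID, Budget, Year, DName; row i has aⱼ where attribute j ∈ Moviei, else bᵢⱼ.
Initial tableau (one row per fragment):
  row 1: a1 b12 b13 b14 a5 b16 b17
  row 2: a1 a2 a3 a4 b25 b26 a7
  row 3: b31 b32 b33 b34 a5 a6 a7
Rows 1 and 3 agree on Budget; apply Budget→Genre and equate their Genre entries.
No row becomes fully distinguished — the join is lossy.

No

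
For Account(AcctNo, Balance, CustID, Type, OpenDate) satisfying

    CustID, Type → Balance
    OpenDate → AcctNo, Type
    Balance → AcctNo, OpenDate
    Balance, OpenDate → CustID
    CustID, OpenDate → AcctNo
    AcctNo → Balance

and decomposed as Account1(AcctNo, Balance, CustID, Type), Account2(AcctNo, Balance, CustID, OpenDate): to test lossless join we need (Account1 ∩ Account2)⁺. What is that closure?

Account1 ∩ Account2 = {AcctNo, Balance, CustID}.
Balance → AcctNo, OpenDate applies, adding OpenDate
OpenDate → AcctNo, Type applies, adding Type
Closure: {AcctNo, Balance, CustID, Type, OpenDate}.

AcctNo, Balance, CustID, Type, OpenDate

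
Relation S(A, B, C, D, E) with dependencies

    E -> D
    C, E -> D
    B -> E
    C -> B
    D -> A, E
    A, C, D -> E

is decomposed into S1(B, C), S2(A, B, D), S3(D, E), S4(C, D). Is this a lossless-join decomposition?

Yes

Chase test. Columns are A, B, C, D, E; row i has aⱼ where attribute j ∈ Si, else bᵢⱼ.
Initial tableau (one row per fragment):
  row 1: b11 a2 a3 b14 b15
  row 2: a1 a2 b23 a4 b25
  row 3: b31 b32 b33 a4 a5
  row 4: b41 b42 a3 a4 b45
Rows 1 and 2 agree on B; apply B→E and equate their E entries.
Rows 1 and 4 agree on C; apply C→B and equate their B entries.
Rows 2 and 3 agree on D; apply D→A, E and equate their A, E entries.
Rows 2 and 4 agree on D; apply D→A, E and equate their A, E entries.
Rows 1 and 2 agree on E; apply E→D and equate their D entries.
Rows 1 and 2 agree on D; apply D→A, E and equate their A, E entries.
Row 1 is now all distinguished symbols — the join is lossless.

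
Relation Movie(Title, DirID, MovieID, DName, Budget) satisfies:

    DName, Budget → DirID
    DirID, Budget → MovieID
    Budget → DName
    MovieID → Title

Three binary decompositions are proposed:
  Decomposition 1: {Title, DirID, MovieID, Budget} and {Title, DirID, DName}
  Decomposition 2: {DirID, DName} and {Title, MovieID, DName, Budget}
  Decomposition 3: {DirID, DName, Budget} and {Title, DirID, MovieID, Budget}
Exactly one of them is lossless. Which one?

Decomposition 1: common = {Title, DirID}, closure = {Title, DirID} → lossy.
Decomposition 2: common = {DName}, closure = {DName} → lossy.
Decomposition 3: common = {DirID, Budget}, closure = {Title, DirID, MovieID, DName, Budget} → lossless.

Decomposition 3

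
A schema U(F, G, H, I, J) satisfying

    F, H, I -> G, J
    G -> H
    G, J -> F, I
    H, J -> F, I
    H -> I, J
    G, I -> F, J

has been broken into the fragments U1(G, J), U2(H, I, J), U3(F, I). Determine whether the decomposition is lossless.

No

Chase test. Columns are F, G, H, I, J; row i has aⱼ where attribute j ∈ Ui, else bᵢⱼ.
Initial tableau (one row per fragment):
  row 1: b11 a2 b13 b14 a5
  row 2: b21 b22 a3 a4 a5
  row 3: a1 b32 b33 a4 b35
No row becomes fully distinguished — the join is lossy.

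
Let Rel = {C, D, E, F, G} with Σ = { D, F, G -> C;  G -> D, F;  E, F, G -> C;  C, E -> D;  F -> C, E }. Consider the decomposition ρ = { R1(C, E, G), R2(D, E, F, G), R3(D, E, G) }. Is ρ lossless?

Chase test. Columns are C, D, E, F, G; row i has aⱼ where attribute j ∈ Ri, else bᵢⱼ.
Initial tableau (one row per fragment):
  row 1: a1 b12 a3 b14 a5
  row 2: b21 a2 a3 a4 a5
  row 3: b31 a2 a3 b34 a5
Rows 1 and 2 agree on G; apply G→D, F and equate their D, F entries.
Rows 1 and 3 agree on G; apply G→D, F and equate their D, F entries.
Rows 1 and 2 agree on E, F, G; apply E, F, G→C and equate their C entries.
Rows 1 and 3 agree on E, F, G; apply E, F, G→C and equate their C entries.
Row 1 is now all distinguished symbols — the join is lossless.

Yes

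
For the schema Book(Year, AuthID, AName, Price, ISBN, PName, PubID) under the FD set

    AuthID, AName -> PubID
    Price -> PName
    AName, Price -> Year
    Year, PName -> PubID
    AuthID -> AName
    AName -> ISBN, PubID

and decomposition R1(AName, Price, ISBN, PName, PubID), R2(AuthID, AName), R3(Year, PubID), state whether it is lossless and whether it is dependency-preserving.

Lossless test (chase): Rows 1 and 2 agree on AName; apply AName→ISBN, PubID and equate their ISBN, PubID entries. No row becomes fully distinguished — the join is lossy.
Dependency preservation: the restricted closure of {AName, Price} across the fragments never reaches {Year}, so AName, Price → Year cannot be enforced without a join — not preserved.

lossy and not dependency-preserving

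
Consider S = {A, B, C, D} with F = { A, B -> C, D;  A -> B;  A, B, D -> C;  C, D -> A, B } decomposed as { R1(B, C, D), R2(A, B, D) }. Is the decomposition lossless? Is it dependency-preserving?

Lossless test: (B, D)⁺ = {B, D}, which is a superkey of neither fragment — lossy.
Dependency preservation: the restricted closure of {A, B} across the fragments never reaches {C, D}, so A, B → C, D cannot be enforced without a join — not preserved.

lossy and not dependency-preserving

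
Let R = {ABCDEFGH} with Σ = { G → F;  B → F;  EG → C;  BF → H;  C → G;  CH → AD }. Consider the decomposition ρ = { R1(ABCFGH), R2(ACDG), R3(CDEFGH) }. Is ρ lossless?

No

Chase test. Columns are ABCDEFGH; row i has aⱼ where attribute j ∈ Ri, else bᵢⱼ.
Initial tableau (one row per fragment):
  row 1: a1 a2 a3 b14 b15 a6 a7 a8
  row 2: a1 b22 a3 a4 b25 b26 a7 b28
  row 3: b31 b32 a3 a4 a5 a6 a7 a8
Rows 1 and 2 agree on G; apply G→F and equate their F entries.
Rows 1 and 3 agree on CH; apply CH→AD and equate their AD entries.
No row becomes fully distinguished — the join is lossy.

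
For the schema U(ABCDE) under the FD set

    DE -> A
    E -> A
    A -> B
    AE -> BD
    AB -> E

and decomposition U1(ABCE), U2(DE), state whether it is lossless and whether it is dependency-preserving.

Lossless test: (E)⁺ = {ABDE}, which contains all of one fragment — lossless.
Dependency preservation: DE → A; AE → BD are not contained in any single fragment, but the restricted closure of each left-hand side across the fragments still reaches the right-hand side; the remaining FDs each lie inside some fragment. All dependencies are preserved.

lossless and dependency-preserving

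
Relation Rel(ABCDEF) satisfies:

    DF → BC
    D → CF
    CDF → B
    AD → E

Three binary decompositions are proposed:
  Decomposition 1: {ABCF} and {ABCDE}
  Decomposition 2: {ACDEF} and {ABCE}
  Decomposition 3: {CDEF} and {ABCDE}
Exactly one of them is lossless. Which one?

Decomposition 1: common = {ABC}, closure = {ABC} → lossy.
Decomposition 2: common = {ACE}, closure = {ACE} → lossy.
Decomposition 3: common = {CDE}, closure = {BCDEF} → lossless.

Decomposition 3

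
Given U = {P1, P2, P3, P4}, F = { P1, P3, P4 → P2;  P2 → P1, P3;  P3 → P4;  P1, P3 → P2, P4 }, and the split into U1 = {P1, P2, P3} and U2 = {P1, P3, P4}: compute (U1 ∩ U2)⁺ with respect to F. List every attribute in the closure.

P1, P2, P3, P4

U1 ∩ U2 = {P1, P3}.
P3 → P4 applies, adding P4
P1, P3 → P2, P4 applies, adding P2
Closure: {P1, P2, P3, P4}.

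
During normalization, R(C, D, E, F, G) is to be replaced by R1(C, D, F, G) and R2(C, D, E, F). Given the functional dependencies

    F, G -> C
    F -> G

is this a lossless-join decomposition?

Yes

Common attributes: R1 ∩ R2 = {C, D, F}.
Closure of {C, D, F}: F → G applies, adding G. So (C, D, F)⁺ = {C, D, F, G}.
This closure contains every attribute of R1, so R1 ∩ R2 → R1. The join is lossless.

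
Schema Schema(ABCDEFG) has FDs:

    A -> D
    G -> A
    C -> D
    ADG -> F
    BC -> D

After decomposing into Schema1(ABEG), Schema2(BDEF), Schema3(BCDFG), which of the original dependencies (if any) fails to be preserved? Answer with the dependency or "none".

A -> D

Check A → D: no single fragment contains all of {AD}, and the restricted closure of {A} across the fragments never reaches {D}.
G → A is preserved.
C → D is preserved.
ADG → F is preserved.
BC → D is preserved.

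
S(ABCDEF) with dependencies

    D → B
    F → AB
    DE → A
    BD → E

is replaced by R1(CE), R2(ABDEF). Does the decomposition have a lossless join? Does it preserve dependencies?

lossy but dependency-preserving

Lossless test: (E)⁺ = {E}, which is a superkey of neither fragment — lossy.
Dependency preservation: every FD's attributes lie within a single fragment, so each can be enforced locally — preserved.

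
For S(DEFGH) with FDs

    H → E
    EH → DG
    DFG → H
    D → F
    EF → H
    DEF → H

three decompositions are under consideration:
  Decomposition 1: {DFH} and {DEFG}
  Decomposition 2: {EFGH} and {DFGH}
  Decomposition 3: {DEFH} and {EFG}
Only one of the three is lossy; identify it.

Decomposition 1: common = {DF}, closure = {DF} → lossy.
Decomposition 2: common = {FGH}, closure = {DEFGH} → lossless.
Decomposition 3: common = {EF}, closure = {DEFGH} → lossless.

Decomposition 1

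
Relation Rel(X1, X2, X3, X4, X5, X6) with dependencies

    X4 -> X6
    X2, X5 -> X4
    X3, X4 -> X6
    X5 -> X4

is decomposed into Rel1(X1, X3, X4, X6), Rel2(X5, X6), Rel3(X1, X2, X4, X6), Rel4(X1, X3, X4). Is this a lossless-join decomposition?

No

Chase test. Columns are X1, X2, X3, X4, X5, X6; row i has aⱼ where attribute j ∈ Reli, else bᵢⱼ.
Initial tableau (one row per fragment):
  row 1: a1 b12 a3 a4 b15 a6
  row 2: b21 b22 b23 b24 a5 a6
  row 3: a1 a2 b33 a4 b35 a6
  row 4: a1 b42 a3 a4 b45 b46
Rows 1 and 4 agree on X4; apply X4→X6 and equate their X6 entries.
No row becomes fully distinguished — the join is lossy.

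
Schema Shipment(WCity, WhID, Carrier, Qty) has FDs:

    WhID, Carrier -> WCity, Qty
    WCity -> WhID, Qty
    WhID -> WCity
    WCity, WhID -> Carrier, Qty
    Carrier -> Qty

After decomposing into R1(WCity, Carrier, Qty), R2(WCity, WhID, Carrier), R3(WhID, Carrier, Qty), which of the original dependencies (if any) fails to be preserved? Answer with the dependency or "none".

WhID, Carrier → WCity, Qty: restricted closure across fragments reaches WCity, Qty.
WCity → WhID, Qty: restricted closure across fragments reaches WhID, Qty.
WhID → WCity lies within R2.
WCity, WhID → Carrier, Qty: restricted closure across fragments reaches Carrier, Qty.
Carrier → Qty lies within R1.
Every dependency is enforceable on the fragments, so the decomposition is dependency-preserving.

none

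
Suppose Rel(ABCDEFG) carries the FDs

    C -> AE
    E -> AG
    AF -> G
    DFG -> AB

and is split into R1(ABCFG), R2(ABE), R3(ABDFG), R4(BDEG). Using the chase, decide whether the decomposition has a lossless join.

Chase test. Columns are ABCDEFG; row i has aⱼ where attribute j ∈ Ri, else bᵢⱼ.
Initial tableau (one row per fragment):
  row 1: a1 a2 a3 b14 b15 a6 a7
  row 2: a1 a2 b23 b24 a5 b26 b27
  row 3: a1 a2 b33 a4 b35 a6 a7
  row 4: b41 a2 b43 a4 a5 b46 a7
Rows 2 and 4 agree on E; apply E→AG and equate their AG entries.
No row becomes fully distinguished — the join is lossy.

No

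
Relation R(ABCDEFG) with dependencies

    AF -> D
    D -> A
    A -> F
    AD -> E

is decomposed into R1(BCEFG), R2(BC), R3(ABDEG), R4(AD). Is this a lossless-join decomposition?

Chase test. Columns are ABCDEFG; row i has aⱼ where attribute j ∈ Ri, else bᵢⱼ.
Initial tableau (one row per fragment):
  row 1: b11 a2 a3 b14 a5 a6 a7
  row 2: b21 a2 a3 b24 b25 b26 b27
  row 3: a1 a2 b33 a4 a5 b36 a7
  row 4: a1 b42 b43 a4 b45 b46 b47
Rows 3 and 4 agree on A; apply A→F and equate their F entries.
Rows 3 and 4 agree on AD; apply AD→E and equate their E entries.
No row becomes fully distinguished — the join is lossy.

No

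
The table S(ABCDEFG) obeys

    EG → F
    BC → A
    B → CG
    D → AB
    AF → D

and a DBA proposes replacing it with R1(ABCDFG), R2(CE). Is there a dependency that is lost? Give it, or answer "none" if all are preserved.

Check EG → F: no single fragment contains all of {EFG}, and the restricted closure of {EG} across the fragments never reaches {F}.
BC → A is preserved.
B → CG is preserved.
D → AB is preserved.
AF → D is preserved.

EG → F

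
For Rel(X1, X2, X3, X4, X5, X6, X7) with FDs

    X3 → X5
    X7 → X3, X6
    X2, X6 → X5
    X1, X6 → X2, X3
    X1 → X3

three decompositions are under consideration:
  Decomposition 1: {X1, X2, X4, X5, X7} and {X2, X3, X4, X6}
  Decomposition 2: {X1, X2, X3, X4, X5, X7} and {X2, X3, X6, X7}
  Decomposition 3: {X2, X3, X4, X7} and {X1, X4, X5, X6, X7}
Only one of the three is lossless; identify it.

Decomposition 1: common = {X2, X4}, closure = {X2, X4} → lossy.
Decomposition 2: common = {X2, X3, X7}, closure = {X2, X3, X5, X6, X7} → lossless.
Decomposition 3: common = {X4, X7}, closure = {X3, X4, X5, X6, X7} → lossy.

Decomposition 2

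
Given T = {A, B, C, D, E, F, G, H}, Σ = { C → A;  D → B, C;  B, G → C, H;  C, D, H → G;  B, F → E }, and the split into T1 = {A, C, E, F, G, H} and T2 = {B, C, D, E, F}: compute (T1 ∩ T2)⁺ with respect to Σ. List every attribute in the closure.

T1 ∩ T2 = {C, E, F}.
C → A applies, adding A
Closure: {A, C, E, F}.

A, C, E, F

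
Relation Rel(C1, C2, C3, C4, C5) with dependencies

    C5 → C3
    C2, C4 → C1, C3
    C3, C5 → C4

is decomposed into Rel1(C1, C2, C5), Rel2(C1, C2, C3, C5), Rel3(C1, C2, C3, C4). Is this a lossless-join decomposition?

Chase test. Columns are C1, C2, C3, C4, C5; row i has aⱼ where attribute j ∈ Reli, else bᵢⱼ.
Initial tableau (one row per fragment):
  row 1: a1 a2 b13 b14 a5
  row 2: a1 a2 a3 b24 a5
  row 3: a1 a2 a3 a4 b35
Rows 1 and 2 agree on C5; apply C5→C3 and equate their C3 entries.
Rows 1 and 2 agree on C3, C5; apply C3, C5→C4 and equate their C4 entries.
No row becomes fully distinguished — the join is lossy.

No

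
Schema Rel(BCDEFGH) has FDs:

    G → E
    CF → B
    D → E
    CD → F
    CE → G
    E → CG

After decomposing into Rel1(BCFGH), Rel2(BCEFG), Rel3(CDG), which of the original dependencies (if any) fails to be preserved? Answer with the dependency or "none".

Check CD → F: no single fragment contains all of {CDF}, and the restricted closure of {CD} across the fragments never reaches {F}.
G → E is preserved.
CF → B is preserved.
D → E is preserved.
CE → G is preserved.
E → CG is preserved.

CD → F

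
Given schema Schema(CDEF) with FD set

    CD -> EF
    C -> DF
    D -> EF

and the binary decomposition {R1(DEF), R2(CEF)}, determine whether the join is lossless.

No

Common attributes: R1 ∩ R2 = {EF}.
No dependency enlarges {EF}, so (EF)⁺ = {EF}.
The closure contains neither all of R1 = {DEF} nor all of R2 = {CEF}, so the common attributes are not a superkey of either fragment. The join is lossy.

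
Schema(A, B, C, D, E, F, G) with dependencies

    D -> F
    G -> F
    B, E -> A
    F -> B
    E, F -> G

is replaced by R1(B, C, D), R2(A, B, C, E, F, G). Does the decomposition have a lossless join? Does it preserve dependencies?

Lossless test: (B, C)⁺ = {B, C}, which is a superkey of neither fragment — lossy.
Dependency preservation: the restricted closure of {D} across the fragments never reaches {F}, so D → F cannot be enforced without a join — not preserved.

lossy and not dependency-preserving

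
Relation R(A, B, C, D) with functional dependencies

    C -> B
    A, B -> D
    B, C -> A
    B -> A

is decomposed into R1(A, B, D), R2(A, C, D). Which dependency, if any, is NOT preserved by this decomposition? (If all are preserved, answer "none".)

Check C → B: no single fragment contains all of {B, C}, and the restricted closure of {C} across the fragments never reaches {B}.
A, B → D is preserved.
B, C → A is preserved.
B → A is preserved.

C -> B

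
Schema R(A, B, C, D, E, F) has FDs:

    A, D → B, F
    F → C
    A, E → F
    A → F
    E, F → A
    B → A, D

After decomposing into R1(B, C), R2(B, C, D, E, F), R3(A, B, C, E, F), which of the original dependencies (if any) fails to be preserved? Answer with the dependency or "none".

Check A, D → B, F: no single fragment contains all of {A, B, D, F}, and the restricted closure of {A, D} across the fragments never reaches {B, F}.
F → C is preserved.
A, E → F is preserved.
A → F is preserved.
E, F → A is preserved.
B → A, D is preserved.

A, D → B, F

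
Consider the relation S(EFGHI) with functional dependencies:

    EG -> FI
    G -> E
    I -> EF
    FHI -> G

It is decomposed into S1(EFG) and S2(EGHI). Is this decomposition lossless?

Common attributes: S1 ∩ S2 = {EG}.
Closure of {EG}: EG → FI applies, adding FI. So (EG)⁺ = {EFGI}.
This closure contains every attribute of S1, so S1 ∩ S2 → S1. The join is lossless.

Yes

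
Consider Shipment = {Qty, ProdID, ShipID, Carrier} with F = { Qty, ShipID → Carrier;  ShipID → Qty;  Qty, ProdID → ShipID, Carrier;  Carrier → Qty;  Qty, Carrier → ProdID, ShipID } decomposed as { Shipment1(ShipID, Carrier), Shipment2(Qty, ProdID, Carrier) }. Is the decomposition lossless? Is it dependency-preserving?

Lossless test: (Carrier)⁺ = {Qty, ProdID, ShipID, Carrier}, which contains all of one fragment — lossless.
Dependency preservation: Qty, ShipID → Carrier; ShipID → Qty; Qty, ProdID → ShipID, Carrier; Qty, Carrier → ProdID, ShipID are not contained in any single fragment, but the restricted closure of each left-hand side across the fragments still reaches the right-hand side; the remaining FDs each lie inside some fragment. All dependencies are preserved.

lossless and dependency-preserving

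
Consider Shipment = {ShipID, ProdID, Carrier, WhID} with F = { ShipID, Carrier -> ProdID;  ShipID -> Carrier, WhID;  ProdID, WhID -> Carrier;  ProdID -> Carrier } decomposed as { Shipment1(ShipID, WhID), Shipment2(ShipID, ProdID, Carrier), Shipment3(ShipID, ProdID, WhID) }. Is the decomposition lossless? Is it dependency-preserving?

lossless and dependency-preserving

Lossless test (chase): Rows 1 and 2 agree on ShipID; apply ShipID→Carrier, WhID and equate their Carrier, WhID entries. Rows 1 and 3 agree on ShipID; apply ShipID→Carrier, WhID and equate their Carrier, WhID entries. Rows 1 and 2 agree on ShipID, Carrier; apply ShipID, Carrier→ProdID and equate their ProdID entries. Row 1 is now all distinguished symbols — the join is lossless.
Dependency preservation: ShipID → Carrier, WhID; ProdID, WhID → Carrier are not contained in any single fragment, but the restricted closure of each left-hand side across the fragments still reaches the right-hand side; the remaining FDs each lie inside some fragment. All dependencies are preserved.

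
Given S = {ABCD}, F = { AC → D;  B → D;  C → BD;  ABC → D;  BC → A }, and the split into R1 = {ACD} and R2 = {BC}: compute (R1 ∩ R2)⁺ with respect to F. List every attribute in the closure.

R1 ∩ R2 = {C}.
C → BD applies, adding BD
BC → A applies, adding A
Closure: {ABCD}.

ABCD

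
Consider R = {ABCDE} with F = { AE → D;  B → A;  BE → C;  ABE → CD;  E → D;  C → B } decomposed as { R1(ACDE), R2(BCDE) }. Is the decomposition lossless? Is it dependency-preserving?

Lossless test: (CDE)⁺ = {ABCDE}, which contains all of one fragment — lossless.
Dependency preservation: the restricted closure of {B} across the fragments never reaches {A}, so B → A cannot be enforced without a join — not preserved.

lossless but not dependency-preserving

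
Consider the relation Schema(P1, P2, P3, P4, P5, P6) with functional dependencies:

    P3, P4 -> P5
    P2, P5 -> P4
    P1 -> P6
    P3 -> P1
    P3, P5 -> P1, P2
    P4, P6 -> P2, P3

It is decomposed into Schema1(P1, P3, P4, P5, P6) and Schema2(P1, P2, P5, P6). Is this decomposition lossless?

No

Common attributes: Schema1 ∩ Schema2 = {P1, P5, P6}.
No dependency enlarges {P1, P5, P6}, so (P1, P5, P6)⁺ = {P1, P5, P6}.
The closure contains neither all of Schema1 = {P1, P3, P4, P5, P6} nor all of Schema2 = {P1, P2, P5, P6}, so the common attributes are not a superkey of either fragment. The join is lossy.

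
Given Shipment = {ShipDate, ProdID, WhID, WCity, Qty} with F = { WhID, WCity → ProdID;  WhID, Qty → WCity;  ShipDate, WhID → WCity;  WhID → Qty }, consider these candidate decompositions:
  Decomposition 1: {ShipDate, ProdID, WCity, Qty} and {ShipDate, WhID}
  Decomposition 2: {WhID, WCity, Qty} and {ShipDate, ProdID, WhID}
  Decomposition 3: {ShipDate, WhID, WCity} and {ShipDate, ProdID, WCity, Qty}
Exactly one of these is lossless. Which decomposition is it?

Decomposition 1: common = {ShipDate}, closure = {ShipDate} → lossy.
Decomposition 2: common = {WhID}, closure = {ProdID, WhID, WCity, Qty} → lossless.
Decomposition 3: common = {ShipDate, WCity}, closure = {ShipDate, WCity} → lossy.

Decomposition 2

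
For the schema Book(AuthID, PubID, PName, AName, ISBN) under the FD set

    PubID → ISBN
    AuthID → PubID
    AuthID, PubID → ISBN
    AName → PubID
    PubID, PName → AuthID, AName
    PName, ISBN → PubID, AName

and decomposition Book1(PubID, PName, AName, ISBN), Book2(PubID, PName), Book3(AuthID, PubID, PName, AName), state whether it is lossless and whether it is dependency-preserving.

Lossless test (chase): Rows 1 and 2 agree on PubID; apply PubID→ISBN and equate their ISBN entries. Rows 1 and 3 agree on PubID; apply PubID→ISBN and equate their ISBN entries. Rows 1 and 2 agree on PubID, PName; apply PubID, PName→AuthID, AName and equate their AuthID, AName entries. Rows 1 and 3 agree on PubID, PName; apply PubID, PName→AuthID, AName and equate their AuthID, AName entries. Row 1 is now all distinguished symbols — the join is lossless.
Dependency preservation: AuthID, PubID → ISBN is not contained in any single fragment, but the restricted closure of its left-hand side across the fragments still reaches the right-hand side; the remaining FDs each lie inside some fragment. All dependencies are preserved.

lossless and dependency-preserving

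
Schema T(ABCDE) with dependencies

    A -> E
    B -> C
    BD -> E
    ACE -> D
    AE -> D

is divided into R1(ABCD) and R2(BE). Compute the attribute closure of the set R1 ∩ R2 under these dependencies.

BC

R1 ∩ R2 = {B}.
B → C applies, adding C
Closure: {BC}.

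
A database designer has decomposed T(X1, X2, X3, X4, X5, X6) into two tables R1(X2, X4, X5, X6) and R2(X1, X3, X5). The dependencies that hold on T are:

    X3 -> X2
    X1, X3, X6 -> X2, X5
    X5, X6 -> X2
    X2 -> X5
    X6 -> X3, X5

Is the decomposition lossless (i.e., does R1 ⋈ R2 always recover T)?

No

Common attributes: R1 ∩ R2 = {X5}.
No dependency enlarges {X5}, so (X5)⁺ = {X5}.
The closure contains neither all of R1 = {X2, X4, X5, X6} nor all of R2 = {X1, X3, X5}, so the common attributes are not a superkey of either fragment. The join is lossy.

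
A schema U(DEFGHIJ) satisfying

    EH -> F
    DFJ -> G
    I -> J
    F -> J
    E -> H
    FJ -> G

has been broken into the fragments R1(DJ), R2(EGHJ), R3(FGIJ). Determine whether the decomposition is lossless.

Chase test. Columns are DEFGHIJ; row i has aⱼ where attribute j ∈ Ri, else bᵢⱼ.
Initial tableau (one row per fragment):
  row 1: a1 b12 b13 b14 b15 b16 a7
  row 2: b21 a2 b23 a4 a5 b26 a7
  row 3: b31 b32 a3 a4 b35 a6 a7
No row becomes fully distinguished — the join is lossy.

No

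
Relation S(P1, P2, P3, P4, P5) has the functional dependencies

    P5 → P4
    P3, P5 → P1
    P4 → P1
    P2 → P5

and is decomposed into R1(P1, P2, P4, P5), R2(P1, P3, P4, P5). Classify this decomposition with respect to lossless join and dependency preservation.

lossy but dependency-preserving

Lossless test: (P1, P4, P5)⁺ = {P1, P4, P5}, which is a superkey of neither fragment — lossy.
Dependency preservation: every FD's attributes lie within a single fragment, so each can be enforced locally — preserved.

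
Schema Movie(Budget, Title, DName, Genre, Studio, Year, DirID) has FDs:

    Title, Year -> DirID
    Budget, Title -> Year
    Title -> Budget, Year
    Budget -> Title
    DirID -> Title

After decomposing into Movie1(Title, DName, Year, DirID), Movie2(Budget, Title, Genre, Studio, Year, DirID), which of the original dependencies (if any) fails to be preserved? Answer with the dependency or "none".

none

Title, Year → DirID lies within Movie1.
Budget, Title → Year lies within Movie2.
Title → Budget, Year lies within Movie2.
Budget → Title lies within Movie2.
DirID → Title lies within Movie1.
Every dependency is enforceable on the fragments, so the decomposition is dependency-preserving.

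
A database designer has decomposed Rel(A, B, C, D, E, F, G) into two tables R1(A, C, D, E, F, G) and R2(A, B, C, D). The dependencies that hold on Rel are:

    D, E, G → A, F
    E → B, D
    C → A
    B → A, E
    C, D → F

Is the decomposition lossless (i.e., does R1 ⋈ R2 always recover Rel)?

Common attributes: R1 ∩ R2 = {A, C, D}.
Closure of {A, C, D}: C, D → F applies, adding F. So (A, C, D)⁺ = {A, C, D, F}.
The closure contains neither all of R1 = {A, C, D, E, F, G} nor all of R2 = {A, B, C, D}, so the common attributes are not a superkey of either fragment. The join is lossy.

No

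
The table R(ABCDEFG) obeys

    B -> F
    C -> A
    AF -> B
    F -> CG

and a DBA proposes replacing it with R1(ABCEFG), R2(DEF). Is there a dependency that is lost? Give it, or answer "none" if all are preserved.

B → F lies within R1.
C → A lies within R1.
AF → B lies within R1.
F → CG lies within R1.
Every dependency is enforceable on the fragments, so the decomposition is dependency-preserving.

none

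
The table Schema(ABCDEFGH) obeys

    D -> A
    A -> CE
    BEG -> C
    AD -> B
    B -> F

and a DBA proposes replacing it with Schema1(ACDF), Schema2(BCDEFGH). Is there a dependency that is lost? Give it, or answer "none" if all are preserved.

Check A → CE: no single fragment contains all of {ACE}, and the restricted closure of {A} across the fragments never reaches {CE}.
D → A is preserved.
BEG → C is preserved.
AD → B is preserved.
B → F is preserved.

A -> CE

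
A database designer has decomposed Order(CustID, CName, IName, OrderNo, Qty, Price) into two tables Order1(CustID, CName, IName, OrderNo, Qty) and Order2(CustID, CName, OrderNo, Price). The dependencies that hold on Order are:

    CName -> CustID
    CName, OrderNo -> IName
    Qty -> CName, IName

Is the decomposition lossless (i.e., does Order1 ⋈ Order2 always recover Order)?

No

Common attributes: Order1 ∩ Order2 = {CustID, CName, OrderNo}.
Closure of {CustID, CName, OrderNo}: CName, OrderNo → IName applies, adding IName. So (CustID, CName, OrderNo)⁺ = {CustID, CName, IName, OrderNo}.
The closure contains neither all of Order1 = {CustID, CName, IName, OrderNo, Qty} nor all of Order2 = {CustID, CName, OrderNo, Price}, so the common attributes are not a superkey of either fragment. The join is lossy.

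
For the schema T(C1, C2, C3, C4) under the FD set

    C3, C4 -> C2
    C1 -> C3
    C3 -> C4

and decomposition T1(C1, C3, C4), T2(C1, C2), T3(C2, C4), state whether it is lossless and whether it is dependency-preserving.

lossless but not dependency-preserving

Lossless test (chase): Rows 1 and 2 agree on C1; apply C1→C3 and equate their C3 entries. Rows 1 and 2 agree on C3; apply C3→C4 and equate their C4 entries. Rows 1 and 2 agree on C3, C4; apply C3, C4→C2 and equate their C2 entries. Row 1 is now all distinguished symbols — the join is lossless.
Dependency preservation: the restricted closure of {C3, C4} across the fragments never reaches {C2}, so C3, C4 → C2 cannot be enforced without a join — not preserved.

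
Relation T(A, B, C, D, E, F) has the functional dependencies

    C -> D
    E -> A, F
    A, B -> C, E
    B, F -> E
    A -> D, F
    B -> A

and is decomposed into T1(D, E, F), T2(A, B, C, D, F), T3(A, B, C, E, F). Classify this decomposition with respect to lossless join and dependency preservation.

lossless and dependency-preserving

Lossless test (chase): Rows 2 and 3 agree on C; apply C→D and equate their D entries. Rows 1 and 3 agree on E; apply E→A, F and equate their A, F entries. Rows 2 and 3 agree on A, B; apply A, B→C, E and equate their C, E entries. Row 2 is now all distinguished symbols — the join is lossless.
Dependency preservation: every FD's attributes lie within a single fragment, so each can be enforced locally — preserved.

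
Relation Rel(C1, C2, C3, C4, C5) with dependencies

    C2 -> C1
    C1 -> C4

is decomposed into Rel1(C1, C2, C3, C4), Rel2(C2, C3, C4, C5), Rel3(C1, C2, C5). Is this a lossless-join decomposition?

Yes

Chase test. Columns are C1, C2, C3, C4, C5; row i has aⱼ where attribute j ∈ Reli, else bᵢⱼ.
Initial tableau (one row per fragment):
  row 1: a1 a2 a3 a4 b15
  row 2: b21 a2 a3 a4 a5
  row 3: a1 a2 b33 b34 a5
Rows 1 and 2 agree on C2; apply C2→C1 and equate their C1 entries.
Rows 1 and 3 agree on C1; apply C1→C4 and equate their C4 entries.
Row 2 is now all distinguished symbols — the join is lossless.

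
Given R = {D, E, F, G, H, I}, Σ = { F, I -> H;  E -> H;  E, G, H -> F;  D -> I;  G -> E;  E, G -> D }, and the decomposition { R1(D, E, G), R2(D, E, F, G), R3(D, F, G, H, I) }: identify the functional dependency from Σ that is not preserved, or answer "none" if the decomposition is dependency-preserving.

E -> H

Check E → H: no single fragment contains all of {E, H}, and the restricted closure of {E} across the fragments never reaches {H}.
F, I → H is preserved.
E, G, H → F is preserved.
D → I is preserved.
G → E is preserved.
E, G → D is preserved.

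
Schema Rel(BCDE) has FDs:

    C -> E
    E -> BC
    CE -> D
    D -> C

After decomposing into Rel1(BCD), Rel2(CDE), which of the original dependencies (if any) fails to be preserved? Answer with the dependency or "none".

C → E lies within Rel2.
E → BC: restricted closure across fragments reaches BC.
CE → D lies within Rel2.
D → C lies within Rel1.
Every dependency is enforceable on the fragments, so the decomposition is dependency-preserving.

none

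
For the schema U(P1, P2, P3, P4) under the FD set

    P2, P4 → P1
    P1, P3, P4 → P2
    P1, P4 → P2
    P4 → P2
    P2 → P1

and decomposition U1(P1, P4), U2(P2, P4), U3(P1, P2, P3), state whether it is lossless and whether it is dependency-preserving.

lossy but dependency-preserving

Lossless test (chase): Rows 1 and 2 agree on P4; apply P4→P2 and equate their P2 entries. Rows 1 and 2 agree on P2; apply P2→P1 and equate their P1 entries. No row becomes fully distinguished — the join is lossy.
Dependency preservation: P2, P4 → P1; P1, P3, P4 → P2; P1, P4 → P2 are not contained in any single fragment, but the restricted closure of each left-hand side across the fragments still reaches the right-hand side; the remaining FDs each lie inside some fragment. All dependencies are preserved.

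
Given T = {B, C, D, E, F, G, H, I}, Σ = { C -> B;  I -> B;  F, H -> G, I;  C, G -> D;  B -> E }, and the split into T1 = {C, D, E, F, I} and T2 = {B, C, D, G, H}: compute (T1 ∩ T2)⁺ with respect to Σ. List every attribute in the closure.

T1 ∩ T2 = {C, D}.
C → B applies, adding B
B → E applies, adding E
Closure: {B, C, D, E}.

B, C, D, E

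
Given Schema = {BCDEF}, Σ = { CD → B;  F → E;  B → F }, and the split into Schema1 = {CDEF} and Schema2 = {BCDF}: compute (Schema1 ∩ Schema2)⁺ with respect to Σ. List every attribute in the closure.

BCDEF

Schema1 ∩ Schema2 = {CDF}.
CD → B applies, adding B
F → E applies, adding E
Closure: {BCDEF}.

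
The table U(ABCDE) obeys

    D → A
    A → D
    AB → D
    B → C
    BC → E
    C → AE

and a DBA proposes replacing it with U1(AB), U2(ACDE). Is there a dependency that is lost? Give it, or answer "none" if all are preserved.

Check B → C: no single fragment contains all of {BC}, and the restricted closure of {B} across the fragments never reaches {C}.
D → A is preserved.
A → D is preserved.
AB → D is preserved.
BC → E is preserved.
C → AE is preserved.

B → C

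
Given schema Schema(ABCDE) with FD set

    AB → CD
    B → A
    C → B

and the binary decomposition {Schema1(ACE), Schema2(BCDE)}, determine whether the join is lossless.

Common attributes: Schema1 ∩ Schema2 = {CE}.
Closure of {CE}: C → B applies, adding B; B → A applies, adding A; AB → CD applies, adding D. So (CE)⁺ = {ABCDE}.
This closure contains every attribute of Schema1, so Schema1 ∩ Schema2 → Schema1. The join is lossless.

Yes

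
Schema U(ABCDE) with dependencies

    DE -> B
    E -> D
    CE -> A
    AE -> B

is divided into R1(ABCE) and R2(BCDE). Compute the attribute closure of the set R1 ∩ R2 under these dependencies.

R1 ∩ R2 = {BCE}.
E → D applies, adding D
CE → A applies, adding A
Closure: {ABCDE}.

ABCDE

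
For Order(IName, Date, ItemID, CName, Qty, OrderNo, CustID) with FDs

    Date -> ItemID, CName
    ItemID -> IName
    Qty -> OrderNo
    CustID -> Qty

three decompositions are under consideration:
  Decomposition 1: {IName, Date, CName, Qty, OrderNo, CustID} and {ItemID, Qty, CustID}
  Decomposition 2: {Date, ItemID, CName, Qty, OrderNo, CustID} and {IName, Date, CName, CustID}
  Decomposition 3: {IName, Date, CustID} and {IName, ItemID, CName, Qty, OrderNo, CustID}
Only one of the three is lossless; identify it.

Decomposition 2

Decomposition 1: common = {Qty, CustID}, closure = {Qty, OrderNo, CustID} → lossy.
Decomposition 2: common = {Date, CName, CustID}, closure = {IName, Date, ItemID, CName, Qty, OrderNo, CustID} → lossless.
Decomposition 3: common = {IName, CustID}, closure = {IName, Qty, OrderNo, CustID} → lossy.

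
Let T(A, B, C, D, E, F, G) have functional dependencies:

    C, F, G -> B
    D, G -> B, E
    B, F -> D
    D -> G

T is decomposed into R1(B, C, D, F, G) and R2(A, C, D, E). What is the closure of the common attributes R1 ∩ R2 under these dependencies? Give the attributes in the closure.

R1 ∩ R2 = {C, D}.
D → G applies, adding G
D, G → B, E applies, adding B, E
Closure: {B, C, D, E, G}.

B, C, D, E, G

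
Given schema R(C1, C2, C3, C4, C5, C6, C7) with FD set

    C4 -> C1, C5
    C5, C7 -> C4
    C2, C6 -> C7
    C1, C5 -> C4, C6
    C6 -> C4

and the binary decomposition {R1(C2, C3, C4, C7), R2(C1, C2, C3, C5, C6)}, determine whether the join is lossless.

Common attributes: R1 ∩ R2 = {C2, C3}.
No dependency enlarges {C2, C3}, so (C2, C3)⁺ = {C2, C3}.
The closure contains neither all of R1 = {C2, C3, C4, C7} nor all of R2 = {C1, C2, C3, C5, C6}, so the common attributes are not a superkey of either fragment. The join is lossy.

No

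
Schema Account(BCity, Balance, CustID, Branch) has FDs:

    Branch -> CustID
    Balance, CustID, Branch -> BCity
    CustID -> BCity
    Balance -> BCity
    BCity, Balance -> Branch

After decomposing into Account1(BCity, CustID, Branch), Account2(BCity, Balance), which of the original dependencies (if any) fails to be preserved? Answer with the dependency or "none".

Check BCity, Balance → Branch: no single fragment contains all of {BCity, Balance, Branch}, and the restricted closure of {BCity, Balance} across the fragments never reaches {Branch}.
Branch → CustID is preserved.
Balance, CustID, Branch → BCity is preserved.
CustID → BCity is preserved.
Balance → BCity is preserved.

BCity, Balance -> Branch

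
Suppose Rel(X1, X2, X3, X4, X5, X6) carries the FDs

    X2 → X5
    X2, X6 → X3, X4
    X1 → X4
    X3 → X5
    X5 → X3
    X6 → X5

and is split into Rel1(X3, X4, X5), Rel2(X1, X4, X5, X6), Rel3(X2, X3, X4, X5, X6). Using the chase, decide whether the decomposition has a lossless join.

No

Chase test. Columns are X1, X2, X3, X4, X5, X6; row i has aⱼ where attribute j ∈ Reli, else bᵢⱼ.
Initial tableau (one row per fragment):
  row 1: b11 b12 a3 a4 a5 b16
  row 2: a1 b22 b23 a4 a5 a6
  row 3: b31 a2 a3 a4 a5 a6
Rows 1 and 2 agree on X5; apply X5→X3 and equate their X3 entries.
No row becomes fully distinguished — the join is lossy.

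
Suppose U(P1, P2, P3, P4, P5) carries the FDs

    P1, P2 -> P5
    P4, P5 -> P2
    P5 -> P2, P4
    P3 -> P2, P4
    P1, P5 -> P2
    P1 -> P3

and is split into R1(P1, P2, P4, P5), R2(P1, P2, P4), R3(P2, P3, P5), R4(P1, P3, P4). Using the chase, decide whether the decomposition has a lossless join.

Chase test. Columns are P1, P2, P3, P4, P5; row i has aⱼ where attribute j ∈ Ri, else bᵢⱼ.
Initial tableau (one row per fragment):
  row 1: a1 a2 b13 a4 a5
  row 2: a1 a2 b23 a4 b25
  row 3: b31 a2 a3 b34 a5
  row 4: a1 b42 a3 a4 b45
Rows 1 and 2 agree on P1, P2; apply P1, P2→P5 and equate their P5 entries.
Rows 1 and 3 agree on P5; apply P5→P2, P4 and equate their P2, P4 entries.
Rows 3 and 4 agree on P3; apply P3→P2, P4 and equate their P2, P4 entries.
Rows 1 and 2 agree on P1; apply P1→P3 and equate their P3 entries.
Rows 1 and 4 agree on P1; apply P1→P3 and equate their P3 entries.
Rows 1 and 4 agree on P1, P2; apply P1, P2→P5 and equate their P5 entries.
Row 1 is now all distinguished symbols — the join is lossless.

Yes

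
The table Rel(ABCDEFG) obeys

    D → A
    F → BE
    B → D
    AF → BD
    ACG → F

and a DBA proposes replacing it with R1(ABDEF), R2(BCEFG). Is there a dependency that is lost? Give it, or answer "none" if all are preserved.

ACG → F

Check ACG → F: no single fragment contains all of {ACFG}, and the restricted closure of {ACG} across the fragments never reaches {F}.
D → A is preserved.
F → BE is preserved.
B → D is preserved.
AF → BD is preserved.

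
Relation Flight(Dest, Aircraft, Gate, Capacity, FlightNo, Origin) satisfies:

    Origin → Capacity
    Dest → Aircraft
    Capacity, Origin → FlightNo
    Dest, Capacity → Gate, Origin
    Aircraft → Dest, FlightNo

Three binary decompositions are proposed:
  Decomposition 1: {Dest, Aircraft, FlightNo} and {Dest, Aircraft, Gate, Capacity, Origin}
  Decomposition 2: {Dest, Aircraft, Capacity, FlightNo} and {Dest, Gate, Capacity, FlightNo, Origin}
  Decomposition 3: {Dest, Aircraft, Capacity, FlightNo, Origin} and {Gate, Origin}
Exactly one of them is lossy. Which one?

Decomposition 1: common = {Dest, Aircraft}, closure = {Dest, Aircraft, FlightNo} → lossless.
Decomposition 2: common = {Dest, Capacity, FlightNo}, closure = {Dest, Aircraft, Gate, Capacity, FlightNo, Origin} → lossless.
Decomposition 3: common = {Origin}, closure = {Capacity, FlightNo, Origin} → lossy.

Decomposition 3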